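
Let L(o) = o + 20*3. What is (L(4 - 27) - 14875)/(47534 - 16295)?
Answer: -4946/10413 ≈ -0.47498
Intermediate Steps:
L(o) = 60 + o (L(o) = o + 60 = 60 + o)
(L(4 - 27) - 14875)/(47534 - 16295) = ((60 + (4 - 27)) - 14875)/(47534 - 16295) = ((60 - 23) - 14875)/31239 = (37 - 14875)*(1/31239) = -14838*1/31239 = -4946/10413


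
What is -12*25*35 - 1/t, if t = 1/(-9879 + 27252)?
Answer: -27873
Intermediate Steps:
t = 1/17373 ≈ 5.7561e-5
-12*25*35 - 1/t = -12*25*35 - 1/1/17373 = -300*35 - 1*17373 = -10500 - 17373 = -27873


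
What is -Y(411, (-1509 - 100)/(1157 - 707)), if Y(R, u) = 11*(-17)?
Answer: 187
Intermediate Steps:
Y(R, u) = -187
-Y(411, (-1509 - 100)/(1157 - 707)) = -1*(-187) = 187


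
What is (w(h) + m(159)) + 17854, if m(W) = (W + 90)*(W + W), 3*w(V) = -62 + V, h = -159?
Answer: 290887/3 ≈ 96962.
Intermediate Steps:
w(V) = -62/3 + V/3 (w(V) = (-62 + V)/3 = -62/3 + V/3)
m(W) = 2*W*(90 + W) (m(W) = (90 + W)*(2*W) = 2*W*(90 + W))
(w(h) + m(159)) + 17854 = ((-62/3 + (⅓)*(-159)) + 2*159*(90 + 159)) + 17854 = ((-62/3 - 53) + 2*159*249) + 17854 = (-221/3 + 79182) + 17854 = 237325/3 + 17854 = 290887/3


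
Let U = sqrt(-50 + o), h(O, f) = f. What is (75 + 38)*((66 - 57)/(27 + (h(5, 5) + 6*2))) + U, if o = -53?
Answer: 1017/44 + I*sqrt(103) ≈ 23.114 + 10.149*I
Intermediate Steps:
U = I*sqrt(103) (U = sqrt(-50 - 53) = sqrt(-103) = I*sqrt(103) ≈ 10.149*I)
(75 + 38)*((66 - 57)/(27 + (h(5, 5) + 6*2))) + U = (75 + 38)*((66 - 57)/(27 + (5 + 6*2))) + I*sqrt(103) = 113*(9/(27 + (5 + 12))) + I*sqrt(103) = 113*(9/(27 + 17)) + I*sqrt(103) = 113*(9/44) + I*sqrt(103) = 1017/44 + I*sqrt(103)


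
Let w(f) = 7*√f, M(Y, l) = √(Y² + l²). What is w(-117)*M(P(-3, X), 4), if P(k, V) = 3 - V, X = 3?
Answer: 84*I*√13 ≈ 302.87*I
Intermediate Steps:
w(-117)*M(P(-3, X), 4) = (7*√(-117))*√((3 - 1*3)² + 4²) = (7*(3*I*√13))*√((3 - 3)² + 16) = (21*I*√13)*√(0² + 16) = (21*I*√13)*√(0 + 16) = (21*I*√13)*√16 = (21*I*√13)*4 = 84*I*√13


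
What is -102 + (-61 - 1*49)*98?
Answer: -10882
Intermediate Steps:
-102 + (-61 - 1*49)*98 = -102 + (-61 - 49)*98 = -102 - 110*98 = -102 - 10780 = -10882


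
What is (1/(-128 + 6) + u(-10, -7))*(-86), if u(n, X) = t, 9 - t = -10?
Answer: -99631/61 ≈ -1633.3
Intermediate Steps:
t = 19 (t = 9 - 1*(-10) = 9 + 10 = 19)
u(n, X) = 19
(1/(-128 + 6) + u(-10, -7))*(-86) = (1/(-128 + 6) + 19)*(-86) = (1/(-122) + 19)*(-86) = (-1/122 + 19)*(-86) = (2317/122)*(-86) = -99631/61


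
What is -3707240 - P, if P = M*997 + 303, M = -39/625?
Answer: -2317175492/625 ≈ -3.7075e+6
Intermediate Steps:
M = -39/625 (M = -39*1/625 = -39/625 ≈ -0.062400)
P = 150492/625 (P = -39/625*997 + 303 = -38883/625 + 303 = 150492/625 ≈ 240.79)
-3707240 - P = -3707240 - 1*150492/625 = -3707240 - 150492/625 = -2317175492/625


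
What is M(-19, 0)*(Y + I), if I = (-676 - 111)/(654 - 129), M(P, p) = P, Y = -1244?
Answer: 12423853/525 ≈ 23664.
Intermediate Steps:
I = -787/525 ≈ -1.4990
M(-19, 0)*(Y + I) = -19*(-1244 - 787/525) = -19*(-653887/525) = 12423853/525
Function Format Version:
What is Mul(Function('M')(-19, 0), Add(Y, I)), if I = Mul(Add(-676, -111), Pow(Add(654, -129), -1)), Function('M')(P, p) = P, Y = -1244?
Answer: Rational(12423853, 525) ≈ 23664.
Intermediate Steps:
I = Rational(-787, 525) (I = Mul(-787, Pow(525, -1)) = Mul(-787, Rational(1, 525)) = Rational(-787, 525) ≈ -1.4990)
Mul(Function('M')(-19, 0), Add(Y, I)) = Mul(-19, Add(-1244, Rational(-787, 525))) = Mul(-19, Rational(-653887, 525)) = Rational(12423853, 525)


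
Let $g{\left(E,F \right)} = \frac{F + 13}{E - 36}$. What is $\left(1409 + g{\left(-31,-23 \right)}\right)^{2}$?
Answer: $\frac{8913814569}{4489} \approx 1.9857 \cdot 10^{6}$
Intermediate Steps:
$g{\left(E,F \right)} = \frac{13 + F}{-36 + E}$
$\left(1409 + g{\left(-31,-23 \right)}\right)^{2} = \left(1409 + \frac{13 - 23}{-36 - 31}\right)^{2} = \left(1409 + \frac{1}{-67} \left(-10\right)\right)^{2} = \left(1409 - - \frac{10}{67}\right)^{2} = \left(1409 + \frac{10}{67}\right)^{2} = \left(\frac{94413}{67}\right)^{2} = \frac{8913814569}{4489}$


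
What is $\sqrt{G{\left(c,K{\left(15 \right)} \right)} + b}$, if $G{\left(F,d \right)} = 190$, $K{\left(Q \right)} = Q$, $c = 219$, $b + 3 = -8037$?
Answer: $5 i \sqrt{314} \approx 88.6 i$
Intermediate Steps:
$b = -8040$ ($b = -3 - 8037 = -8040$)
$\sqrt{G{\left(c,K{\left(15 \right)} \right)} + b} = \sqrt{190 - 8040} = \sqrt{-7850} = 5 i \sqrt{314}$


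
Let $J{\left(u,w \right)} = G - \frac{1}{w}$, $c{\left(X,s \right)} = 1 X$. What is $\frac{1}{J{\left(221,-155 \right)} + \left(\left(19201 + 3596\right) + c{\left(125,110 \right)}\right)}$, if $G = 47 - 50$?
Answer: $\frac{155}{3552446} \approx 4.3632 \cdot 10^{-5}$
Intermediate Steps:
$c{\left(X,s \right)} = X$
$G = -3$ ($G = 47 - 50 = -3$)
$J{\left(u,w \right)} = -3 - \frac{1}{w}$
$\frac{1}{J{\left(221,-155 \right)} + \left(\left(19201 + 3596\right) + c{\left(125,110 \right)}\right)} = \frac{1}{\left(-3 - \frac{1}{-155}\right) + \left(\left(19201 + 3596\right) + 125\right)} = \frac{1}{\left(-3 - - \frac{1}{155}\right) + \left(22797 + 125\right)} = \frac{1}{\left(-3 + \frac{1}{155}\right) + 22922} = \frac{1}{- \frac{464}{155} + 22922} = \frac{1}{\frac{3552446}{155}} = \frac{155}{3552446}$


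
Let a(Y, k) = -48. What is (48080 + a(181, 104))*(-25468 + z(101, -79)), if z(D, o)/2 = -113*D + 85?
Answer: -2311491968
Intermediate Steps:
z(D, o) = 170 - 226*D (z(D, o) = 2*(-113*D + 85) = 2*(85 - 113*D) = 170 - 226*D)
(48080 + a(181, 104))*(-25468 + z(101, -79)) = (48080 - 48)*(-25468 + (170 - 226*101)) = 48032*(-25468 + (170 - 22826)) = 48032*(-25468 - 22656) = 48032*(-48124) = -2311491968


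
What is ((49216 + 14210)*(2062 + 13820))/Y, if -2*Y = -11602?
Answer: 1007331732/5801 ≈ 1.7365e+5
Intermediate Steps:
Y = 5801 (Y = -½*(-11602) = 5801)
((49216 + 14210)*(2062 + 13820))/Y = ((49216 + 14210)*(2062 + 13820))/5801 = (63426*15882)*(1/5801) = 1007331732*(1/5801) = 1007331732/5801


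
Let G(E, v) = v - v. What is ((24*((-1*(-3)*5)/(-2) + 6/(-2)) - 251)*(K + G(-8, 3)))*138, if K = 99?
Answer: -6871986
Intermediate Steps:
G(E, v) = 0
((24*((-1*(-3)*5)/(-2) + 6/(-2)) - 251)*(K + G(-8, 3)))*138 = ((24*((-1*(-3)*5)/(-2) + 6/(-2)) - 251)*(99 + 0))*138 = ((24*((3*5)*(-½) + 6*(-½)) - 251)*99)*138 = ((24*(15*(-½) - 3) - 251)*99)*138 = ((24*(-15/2 - 3) - 251)*99)*138 = ((24*(-21/2) - 251)*99)*138 = ((-252 - 251)*99)*138 = -503*99*138 = -49797*138 = -6871986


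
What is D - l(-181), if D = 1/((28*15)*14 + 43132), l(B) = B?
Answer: 8871173/49012 ≈ 181.00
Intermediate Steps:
D = 1/49012 (D = 1/(420*14 + 43132) = 1/(5880 + 43132) = 1/49012 ≈ 2.0403e-5)
D - l(-181) = 1/49012 - 1*(-181) = 1/49012 + 181 = 8871173/49012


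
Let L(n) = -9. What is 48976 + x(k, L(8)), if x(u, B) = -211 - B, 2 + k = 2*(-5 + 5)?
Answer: 48774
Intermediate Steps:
k = -2 (k = -2 + 2*(-5 + 5) = -2 + 2*0 = -2 + 0 = -2)
48976 + x(k, L(8)) = 48976 + (-211 - 1*(-9)) = 48976 + (-211 + 9) = 48976 - 202 = 48774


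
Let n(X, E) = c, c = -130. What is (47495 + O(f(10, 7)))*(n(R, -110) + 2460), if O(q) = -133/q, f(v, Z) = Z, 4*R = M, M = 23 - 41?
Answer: 110619080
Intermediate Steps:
M = -18
R = -9/2 (R = (¼)*(-18) = -9/2 ≈ -4.5000)
n(X, E) = -130
(47495 + O(f(10, 7)))*(n(R, -110) + 2460) = (47495 - 133/7)*(-130 + 2460) = (47495 - 133*⅐)*2330 = (47495 - 19)*2330 = 47476*2330 = 110619080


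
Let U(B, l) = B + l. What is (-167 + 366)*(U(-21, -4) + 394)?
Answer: 73431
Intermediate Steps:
(-167 + 366)*(U(-21, -4) + 394) = (-167 + 366)*((-21 - 4) + 394) = 199*(-25 + 394) = 199*369 = 73431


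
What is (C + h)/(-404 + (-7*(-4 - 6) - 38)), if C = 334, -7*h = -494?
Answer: -236/217 ≈ -1.0876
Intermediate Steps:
h = 494/7 (h = -⅐*(-494) = 494/7 ≈ 70.571)
(C + h)/(-404 + (-7*(-4 - 6) - 38)) = (334 + 494/7)/(-404 + (-7*(-4 - 6) - 38)) = 2832/(7*(-404 + (-7*(-10) - 38))) = 2832/(7*(-404 + (70 - 38))) = 2832/(7*(-404 + 32)) = (2832/7)/(-372) = (2832/7)*(-1/372) = -236/217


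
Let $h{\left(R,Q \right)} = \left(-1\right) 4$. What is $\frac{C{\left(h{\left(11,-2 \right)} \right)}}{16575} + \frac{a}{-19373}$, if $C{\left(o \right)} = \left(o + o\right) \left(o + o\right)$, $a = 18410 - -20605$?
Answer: $- \frac{645433753}{321107475} \approx -2.01$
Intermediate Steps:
$h{\left(R,Q \right)} = -4$
$a = 39015$ ($a = 18410 + 20605 = 39015$)
$C{\left(o \right)} = 4 o^{2}$ ($C{\left(o \right)} = 2 o 2 o = 4 o^{2}$)
$\frac{C{\left(h{\left(11,-2 \right)} \right)}}{16575} + \frac{a}{-19373} = \frac{4 \left(-4\right)^{2}}{16575} + \frac{39015}{-19373} = 4 \cdot 16 \cdot \frac{1}{16575} + 39015 \left(- \frac{1}{19373}\right) = 64 \cdot \frac{1}{16575} - \frac{39015}{19373} = \frac{64}{16575} - \frac{39015}{19373} = - \frac{645433753}{321107475}$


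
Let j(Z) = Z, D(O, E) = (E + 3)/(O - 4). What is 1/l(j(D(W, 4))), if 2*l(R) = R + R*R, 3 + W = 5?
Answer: 8/35 ≈ 0.22857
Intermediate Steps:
W = 2 (W = -3 + 5 = 2)
D(O, E) = (3 + E)/(-4 + O)
l(R) = R/2 + R**2/2 (l(R) = (R + R*R)/2 = (R + R**2)/2 = R/2 + R**2/2)
1/l(j(D(W, 4))) = 1/(((3 + 4)/(-4 + 2))*(1 + (3 + 4)/(-4 + 2))/2) = 1/((7/(-2))*(1 + 7/(-2))/2) = 1/((-1/2*7)*(1 - 1/2*7)/2) = 1/((1/2)*(-7/2)*(1 - 7/2)) = 1/((1/2)*(-7/2)*(-5/2)) = 1/(35/8) = 8/35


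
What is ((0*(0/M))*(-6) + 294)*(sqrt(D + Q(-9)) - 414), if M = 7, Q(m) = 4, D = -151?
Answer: -121716 + 2058*I*sqrt(3) ≈ -1.2172e+5 + 3564.6*I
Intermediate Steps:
((0*(0/M))*(-6) + 294)*(sqrt(D + Q(-9)) - 414) = ((0*(0/7))*(-6) + 294)*(sqrt(-151 + 4) - 414) = ((0*(0*(1/7)))*(-6) + 294)*(sqrt(-147) - 414) = ((0*0)*(-6) + 294)*(7*I*sqrt(3) - 414) = (0*(-6) + 294)*(-414 + 7*I*sqrt(3)) = (0 + 294)*(-414 + 7*I*sqrt(3)) = 294*(-414 + 7*I*sqrt(3)) = -121716 + 2058*I*sqrt(3)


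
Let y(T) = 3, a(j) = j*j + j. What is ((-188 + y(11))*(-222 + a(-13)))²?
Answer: 149084100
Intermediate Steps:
a(j) = j + j² (a(j) = j² + j = j + j²)
((-188 + y(11))*(-222 + a(-13)))² = ((-188 + 3)*(-222 - 13*(1 - 13)))² = (-185*(-222 - 13*(-12)))² = (-185*(-222 + 156))² = (-185*(-66))² = 12210² = 149084100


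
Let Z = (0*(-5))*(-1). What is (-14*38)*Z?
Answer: 0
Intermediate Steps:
Z = 0 (Z = 0*(-1) = 0)
(-14*38)*Z = -14*38*0 = -532*0 = 0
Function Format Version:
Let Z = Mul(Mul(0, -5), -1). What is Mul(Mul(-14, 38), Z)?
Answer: 0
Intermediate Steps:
Z = 0 (Z = Mul(0, -1) = 0)
Mul(Mul(-14, 38), Z) = Mul(Mul(-14, 38), 0) = Mul(-532, 0) = 0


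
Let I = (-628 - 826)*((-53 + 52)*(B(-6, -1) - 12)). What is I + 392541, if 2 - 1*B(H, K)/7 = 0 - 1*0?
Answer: 395449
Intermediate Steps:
B(H, K) = 14 (B(H, K) = 14 - 7*(0 - 1*0) = 14 - 7*(0 + 0) = 14 - 7*0 = 14 + 0 = 14)
I = 2908 (I = (-628 - 826)*((-53 + 52)*(14 - 12)) = -(-1454)*2 = -1454*(-2) = 2908)
I + 392541 = 2908 + 392541 = 395449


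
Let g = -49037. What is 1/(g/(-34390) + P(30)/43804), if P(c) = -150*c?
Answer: 376604890/498315437 ≈ 0.75576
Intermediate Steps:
1/(g/(-34390) + P(30)/43804) = 1/(-49037/(-34390) - 150*30/43804) = 1/(-49037*(-1/34390) - 4500*1/43804) = 1/(49037/34390 - 1125/10951) = 1/(498315437/376604890) = 376604890/498315437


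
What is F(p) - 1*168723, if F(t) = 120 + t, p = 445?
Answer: -168158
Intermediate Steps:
F(p) - 1*168723 = (120 + 445) - 1*168723 = 565 - 168723 = -168158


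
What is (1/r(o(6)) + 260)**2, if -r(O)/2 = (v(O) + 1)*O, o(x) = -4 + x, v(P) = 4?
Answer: 27029601/400 ≈ 67574.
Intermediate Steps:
r(O) = -10*O (r(O) = -2*(4 + 1)*O = -10*O)
(1/r(o(6)) + 260)**2 = (1/(-10*(-4 + 6)) + 260)**2 = (1/(-10*2) + 260)**2 = (1/(-20) + 260)**2 = (-1/20 + 260)**2 = (5199/20)**2 = 27029601/400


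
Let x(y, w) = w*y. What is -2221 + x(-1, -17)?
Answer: -2204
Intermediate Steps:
-2221 + x(-1, -17) = -2221 - 17*(-1) = -2221 + 17 = -2204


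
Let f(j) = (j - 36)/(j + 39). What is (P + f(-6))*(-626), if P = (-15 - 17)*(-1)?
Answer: -211588/11 ≈ -19235.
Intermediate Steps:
P = 32 (P = -32*(-1) = 32)
f(j) = (-36 + j)/(39 + j)
(P + f(-6))*(-626) = (32 + (-36 - 6)/(39 - 6))*(-626) = (32 - 42/33)*(-626) = (32 + (1/33)*(-42))*(-626) = (32 - 14/11)*(-626) = (338/11)*(-626) = -211588/11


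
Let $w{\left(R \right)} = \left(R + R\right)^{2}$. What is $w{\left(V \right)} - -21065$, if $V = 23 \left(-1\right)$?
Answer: $23181$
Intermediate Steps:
$V = -23$
$w{\left(R \right)} = 4 R^{2}$ ($w{\left(R \right)} = \left(2 R\right)^{2} = 4 R^{2}$)
$w{\left(V \right)} - -21065 = 4 \left(-23\right)^{2} - -21065 = 4 \cdot 529 + 21065 = 2116 + 21065 = 23181$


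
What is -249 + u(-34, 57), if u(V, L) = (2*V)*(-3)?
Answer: -45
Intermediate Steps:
u(V, L) = -6*V
-249 + u(-34, 57) = -249 - 6*(-34) = -249 + 204 = -45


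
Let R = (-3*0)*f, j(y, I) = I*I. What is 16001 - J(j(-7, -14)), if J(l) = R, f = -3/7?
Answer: 16001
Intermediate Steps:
j(y, I) = I**2
f = -3/7 (f = -3*1/7 = -3/7 ≈ -0.42857)
R = 0 (R = -3*0*(-3/7) = 0*(-3/7) = 0)
J(l) = 0
16001 - J(j(-7, -14)) = 16001 - 1*0 = 16001 + 0 = 16001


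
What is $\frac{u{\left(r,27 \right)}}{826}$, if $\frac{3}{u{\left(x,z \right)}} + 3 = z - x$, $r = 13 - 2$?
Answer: $\frac{3}{10738} \approx 0.00027938$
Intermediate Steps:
$r = 11$ ($r = 13 - 2 = 11$)
$u{\left(x,z \right)} = \frac{3}{-3 + z - x}$ ($u{\left(x,z \right)} = \frac{3}{-3 - \left(x - z\right)} = \frac{3}{-3 + z - x}$)
$\frac{u{\left(r,27 \right)}}{826} = \frac{\left(-3\right) \frac{1}{3 + 11 - 27}}{826} = - \frac{3}{3 + 11 - 27} \cdot \frac{1}{826} = - \frac{3}{-13} \cdot \frac{1}{826} = \left(-3\right) \left(- \frac{1}{13}\right) \frac{1}{826} = \frac{3}{13} \cdot \frac{1}{826} = \frac{3}{10738}$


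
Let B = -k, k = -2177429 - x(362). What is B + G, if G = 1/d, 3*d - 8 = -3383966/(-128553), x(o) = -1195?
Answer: 9602393524919/4412390 ≈ 2.1762e+6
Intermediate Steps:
d = 4412390/385659 (d = 8/3 + (-3383966/(-128553))/3 = 8/3 + (-3383966*(-1/128553))/3 = 8/3 + (⅓)*(3383966/128553) = 8/3 + 3383966/385659 = 4412390/385659 ≈ 11.441)
k = -2176234 (k = -2177429 - 1*(-1195) = -2177429 + 1195 = -2176234)
G = 385659/4412390 (G = 1/(4412390/385659) = 385659/4412390 ≈ 0.087404)
B = 2176234 (B = -1*(-2176234) = 2176234)
B + G = 2176234 + 385659/4412390 = 9602393524919/4412390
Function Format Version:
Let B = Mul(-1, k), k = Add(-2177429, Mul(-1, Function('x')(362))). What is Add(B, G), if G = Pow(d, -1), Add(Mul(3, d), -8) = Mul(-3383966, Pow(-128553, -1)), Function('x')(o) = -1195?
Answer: Rational(9602393524919, 4412390) ≈ 2.1762e+6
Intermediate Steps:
d = Rational(4412390, 385659) (d = Add(Rational(8, 3), Mul(Rational(1, 3), Mul(-3383966, Pow(-128553, -1)))) = Add(Rational(8, 3), Mul(Rational(1, 3), Mul(-3383966, Rational(-1, 128553)))) = Add(Rational(8, 3), Mul(Rational(1, 3), Rational(3383966, 128553))) = Add(Rational(8, 3), Rational(3383966, 385659)) = Rational(4412390, 385659) ≈ 11.441)
k = -2176234 (k = Add(-2177429, Mul(-1, -1195)) = Add(-2177429, 1195) = -2176234)
G = Rational(385659, 4412390) (G = Pow(Rational(4412390, 385659), -1) = Rational(385659, 4412390) ≈ 0.087404)
B = 2176234 (B = Mul(-1, -2176234) = 2176234)
Add(B, G) = Add(2176234, Rational(385659, 4412390)) = Rational(9602393524919, 4412390)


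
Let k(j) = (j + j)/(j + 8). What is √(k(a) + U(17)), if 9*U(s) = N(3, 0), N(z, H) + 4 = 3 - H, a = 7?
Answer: √185/15 ≈ 0.90676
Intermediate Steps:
k(j) = 2*j/(8 + j) (k(j) = (2*j)/(8 + j) = 2*j/(8 + j))
N(z, H) = -1 - H (N(z, H) = -4 + (3 - H) = -1 - H)
U(s) = -⅑ (U(s) = (-1 - 1*0)/9 = (-1 + 0)/9 = (⅑)*(-1) = -⅑)
√(k(a) + U(17)) = √(2*7/(8 + 7) - ⅑) = √(2*7/15 - ⅑) = √(2*7*(1/15) - ⅑) = √(14/15 - ⅑) = √(37/45) = √185/15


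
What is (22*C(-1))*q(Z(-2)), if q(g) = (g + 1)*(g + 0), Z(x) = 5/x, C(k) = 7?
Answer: 1155/2 ≈ 577.50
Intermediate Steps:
q(g) = g*(1 + g) (q(g) = (1 + g)*g = g*(1 + g))
(22*C(-1))*q(Z(-2)) = (22*7)*((5/(-2))*(1 + 5/(-2))) = 154*((5*(-½))*(1 + 5*(-½))) = 154*(-5*(1 - 5/2)/2) = 154*(-5/2*(-3/2)) = 154*(15/4) = 1155/2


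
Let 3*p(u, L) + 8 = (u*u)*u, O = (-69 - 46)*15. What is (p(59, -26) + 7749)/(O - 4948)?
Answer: -76206/6673 ≈ -11.420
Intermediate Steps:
O = -1725 (O = -115*15 = -1725)
p(u, L) = -8/3 + u**3/3 (p(u, L) = -8/3 + ((u*u)*u)/3 = -8/3 + (u**2*u)/3 = -8/3 + u**3/3)
(p(59, -26) + 7749)/(O - 4948) = ((-8/3 + (1/3)*59**3) + 7749)/(-1725 - 4948) = ((-8/3 + (1/3)*205379) + 7749)/(-6673) = ((-8/3 + 205379/3) + 7749)*(-1/6673) = (68457 + 7749)*(-1/6673) = 76206*(-1/6673) = -76206/6673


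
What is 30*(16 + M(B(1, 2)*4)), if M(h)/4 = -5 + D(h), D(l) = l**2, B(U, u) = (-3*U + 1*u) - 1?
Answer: 7560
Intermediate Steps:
B(U, u) = -1 + u - 3*U (B(U, u) = (-3*U + u) - 1 = (u - 3*U) - 1 = -1 + u - 3*U)
M(h) = -20 + 4*h**2 (M(h) = 4*(-5 + h**2) = -20 + 4*h**2)
30*(16 + M(B(1, 2)*4)) = 30*(16 + (-20 + 4*((-1 + 2 - 3*1)*4)**2)) = 30*(16 + (-20 + 4*((-1 + 2 - 3)*4)**2)) = 30*(16 + (-20 + 4*(-2*4)**2)) = 30*(16 + (-20 + 4*(-8)**2)) = 30*(16 + (-20 + 4*64)) = 30*(16 + (-20 + 256)) = 30*(16 + 236) = 30*252 = 7560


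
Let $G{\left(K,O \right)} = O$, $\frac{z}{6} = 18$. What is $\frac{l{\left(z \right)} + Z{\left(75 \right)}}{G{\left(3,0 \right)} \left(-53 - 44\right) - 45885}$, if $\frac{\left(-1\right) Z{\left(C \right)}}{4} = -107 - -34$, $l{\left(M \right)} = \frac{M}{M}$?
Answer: $- \frac{293}{45885} \approx -0.0063855$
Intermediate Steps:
$z = 108$ ($z = 6 \cdot 18 = 108$)
$l{\left(M \right)} = 1$
$Z{\left(C \right)} = 292$ ($Z{\left(C \right)} = - 4 \left(-107 - -34\right) = - 4 \left(-107 + 34\right) = \left(-4\right) \left(-73\right) = 292$)
$\frac{l{\left(z \right)} + Z{\left(75 \right)}}{G{\left(3,0 \right)} \left(-53 - 44\right) - 45885} = \frac{1 + 292}{0 \left(-53 - 44\right) - 45885} = \frac{293}{0 \left(-97\right) - 45885} = \frac{293}{0 - 45885} = \frac{293}{-45885} = 293 \left(- \frac{1}{45885}\right) = - \frac{293}{45885}$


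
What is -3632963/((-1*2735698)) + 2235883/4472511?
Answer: 22365167631427/12235439397678 ≈ 1.8279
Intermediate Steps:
-3632963/((-1*2735698)) + 2235883/4472511 = -3632963/(-2735698) + 2235883*(1/4472511) = -3632963*(-1/2735698) + 2235883/4472511 = 3632963/2735698 + 2235883/4472511 = 22365167631427/12235439397678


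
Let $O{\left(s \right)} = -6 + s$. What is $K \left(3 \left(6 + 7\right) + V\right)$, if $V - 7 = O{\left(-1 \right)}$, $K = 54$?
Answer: $2106$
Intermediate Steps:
$V = 0$ ($V = 7 - 7 = 0$)
$K \left(3 \left(6 + 7\right) + V\right) = 54 \left(3 \left(6 + 7\right) + 0\right) = 54 \left(3 \cdot 13 + 0\right) = 54 \left(39 + 0\right) = 54 \cdot 39 = 2106$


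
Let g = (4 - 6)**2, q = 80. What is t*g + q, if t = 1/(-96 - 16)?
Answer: 2239/28 ≈ 79.964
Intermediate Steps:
t = -1/112 (t = 1/(-112) = -1/112 ≈ -0.0089286)
g = 4 (g = (-2)**2 = 4)
t*g + q = -1/112*4 + 80 = -1/28 + 80 = 2239/28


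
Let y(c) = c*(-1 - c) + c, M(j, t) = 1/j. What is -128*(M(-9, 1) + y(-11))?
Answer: 139520/9 ≈ 15502.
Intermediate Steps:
y(c) = c + c*(-1 - c)
-128*(M(-9, 1) + y(-11)) = -128*(1/(-9) - 1*(-11)²) = -128*(-⅑ - 1*121) = -128*(-⅑ - 121) = -128*(-1090/9) = 139520/9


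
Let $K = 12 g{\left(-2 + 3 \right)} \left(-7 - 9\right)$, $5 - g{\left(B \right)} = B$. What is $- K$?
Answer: $768$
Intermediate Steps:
$g{\left(B \right)} = 5 - B$
$K = -768$ ($K = 12 \left(5 - \left(-2 + 3\right)\right) \left(-7 - 9\right) = 12 \left(5 - 1\right) \left(-16\right) = 12 \cdot 4 \left(-16\right) = 48 \left(-16\right) = -768$)
$- K = \left(-1\right) \left(-768\right) = 768$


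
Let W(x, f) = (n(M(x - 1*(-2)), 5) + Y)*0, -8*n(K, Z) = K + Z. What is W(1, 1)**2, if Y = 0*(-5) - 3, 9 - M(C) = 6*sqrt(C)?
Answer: 0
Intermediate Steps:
M(C) = 9 - 6*sqrt(C)
Y = -3 (Y = 0 - 3 = -3)
n(K, Z) = -K/8 - Z/8 (n(K, Z) = -(K + Z)/8 = -K/8 - Z/8)
W(x, f) = 0 (W(x, f) = ((-(9 - 6*sqrt(x - 1*(-2)))/8 - 1/8*5) - 3)*0 = ((-(9 - 6*sqrt(x + 2))/8 - 5/8) - 3)*0 = ((-(9 - 6*sqrt(2 + x))/8 - 5/8) - 3)*0 = (((-9/8 + 3*sqrt(2 + x)/4) - 5/8) - 3)*0 = ((-7/4 + 3*sqrt(2 + x)/4) - 3)*0 = (-19/4 + 3*sqrt(2 + x)/4)*0 = 0)
W(1, 1)**2 = 0**2 = 0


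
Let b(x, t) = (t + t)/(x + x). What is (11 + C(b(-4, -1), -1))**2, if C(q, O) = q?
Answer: 2025/16 ≈ 126.56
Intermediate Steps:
b(x, t) = t/x (b(x, t) = (2*t)/((2*x)) = (2*t)*(1/(2*x)) = t/x)
(11 + C(b(-4, -1), -1))**2 = (11 - 1/(-4))**2 = (11 - 1*(-1/4))**2 = (11 + 1/4)**2 = (45/4)**2 = 2025/16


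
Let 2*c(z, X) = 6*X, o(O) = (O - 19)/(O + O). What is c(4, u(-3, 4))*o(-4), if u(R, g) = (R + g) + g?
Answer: 345/8 ≈ 43.125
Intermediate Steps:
u(R, g) = R + 2*g
o(O) = (-19 + O)/(2*O) (o(O) = (-19 + O)/((2*O)) = (-19 + O)*(1/(2*O)) = (-19 + O)/(2*O))
c(z, X) = 3*X (c(z, X) = (6*X)/2 = 3*X)
c(4, u(-3, 4))*o(-4) = (3*(-3 + 2*4))*((1/2)*(-19 - 4)/(-4)) = (3*(-3 + 8))*((1/2)*(-1/4)*(-23)) = (3*5)*(23/8) = 15*(23/8) = 345/8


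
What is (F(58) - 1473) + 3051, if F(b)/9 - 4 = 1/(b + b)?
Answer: 187233/116 ≈ 1614.1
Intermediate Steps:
F(b) = 36 + 9/(2*b) (F(b) = 36 + 9/(b + b) = 36 + 9/((2*b)) = 36 + 9*(1/(2*b)) = 36 + 9/(2*b))
(F(58) - 1473) + 3051 = ((36 + (9/2)/58) - 1473) + 3051 = ((36 + (9/2)*(1/58)) - 1473) + 3051 = ((36 + 9/116) - 1473) + 3051 = (4185/116 - 1473) + 3051 = -166683/116 + 3051 = 187233/116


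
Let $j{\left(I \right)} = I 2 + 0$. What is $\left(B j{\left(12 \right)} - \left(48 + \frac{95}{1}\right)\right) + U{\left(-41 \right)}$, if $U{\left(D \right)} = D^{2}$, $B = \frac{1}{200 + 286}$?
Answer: $\frac{124582}{81} \approx 1538.0$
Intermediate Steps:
$B = \frac{1}{486} \approx 0.0020576$
$j{\left(I \right)} = 2 I$ ($j{\left(I \right)} = 2 I + 0 = 2 I$)
$\left(B j{\left(12 \right)} - \left(48 + \frac{95}{1}\right)\right) + U{\left(-41 \right)} = \left(\frac{2 \cdot 12}{486} - \left(48 + \frac{95}{1}\right)\right) + \left(-41\right)^{2} = \left(\frac{1}{486} \cdot 24 - 143\right) + 1681 = \left(\frac{4}{81} - 143\right) + 1681 = - \frac{11579}{81} + 1681 = \frac{124582}{81}$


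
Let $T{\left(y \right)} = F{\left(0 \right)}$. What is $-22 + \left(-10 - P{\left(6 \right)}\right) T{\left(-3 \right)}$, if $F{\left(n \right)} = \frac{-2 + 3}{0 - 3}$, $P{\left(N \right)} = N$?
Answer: $- \frac{50}{3} \approx -16.667$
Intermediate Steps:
$F{\left(n \right)} = - \frac{1}{3}$ ($F{\left(n \right)} = 1 \frac{1}{-3} = 1 \left(- \frac{1}{3}\right) = - \frac{1}{3}$)
$T{\left(y \right)} = - \frac{1}{3}$
$-22 + \left(-10 - P{\left(6 \right)}\right) T{\left(-3 \right)} = -22 + \left(-10 - 6\right) \left(- \frac{1}{3}\right) = -22 - - \frac{16}{3} = -22 + \frac{16}{3} = - \frac{50}{3}$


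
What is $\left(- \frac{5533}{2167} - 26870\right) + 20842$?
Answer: $- \frac{1188019}{197} \approx -6030.6$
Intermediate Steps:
$\left(- \frac{5533}{2167} - 26870\right) + 20842 = \left(\left(-5533\right) \frac{1}{2167} - 26870\right) + 20842 = \left(- \frac{503}{197} - 26870\right) + 20842 = - \frac{5293893}{197} + 20842 = - \frac{1188019}{197}$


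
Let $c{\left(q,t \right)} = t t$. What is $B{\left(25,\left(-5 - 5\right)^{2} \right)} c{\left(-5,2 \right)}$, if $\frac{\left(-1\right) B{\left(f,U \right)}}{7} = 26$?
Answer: $-728$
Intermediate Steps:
$c{\left(q,t \right)} = t^{2}$
$B{\left(f,U \right)} = -182$ ($B{\left(f,U \right)} = \left(-7\right) 26 = -182$)
$B{\left(25,\left(-5 - 5\right)^{2} \right)} c{\left(-5,2 \right)} = - 182 \cdot 2^{2} = \left(-182\right) 4 = -728$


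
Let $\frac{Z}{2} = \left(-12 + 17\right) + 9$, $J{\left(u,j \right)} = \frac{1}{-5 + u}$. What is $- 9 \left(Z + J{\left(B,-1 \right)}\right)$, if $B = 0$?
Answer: $- \frac{1251}{5} \approx -250.2$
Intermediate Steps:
$Z = 28$ ($Z = 2 \left(\left(-12 + 17\right) + 9\right) = 2 \left(5 + 9\right) = 2 \cdot 14 = 28$)
$- 9 \left(Z + J{\left(B,-1 \right)}\right) = - 9 \left(28 + \frac{1}{-5 + 0}\right) = - 9 \left(28 + \frac{1}{-5}\right) = - 9 \left(28 - \frac{1}{5}\right) = \left(-9\right) \frac{139}{5} = - \frac{1251}{5}$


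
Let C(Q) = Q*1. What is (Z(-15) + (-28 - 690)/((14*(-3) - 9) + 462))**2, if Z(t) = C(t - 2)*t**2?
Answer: 2473677820849/168921 ≈ 1.4644e+7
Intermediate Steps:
C(Q) = Q
Z(t) = t**2*(-2 + t) (Z(t) = (t - 2)*t**2 = (-2 + t)*t**2 = t**2*(-2 + t))
(Z(-15) + (-28 - 690)/((14*(-3) - 9) + 462))**2 = ((-15)**2*(-2 - 15) + (-28 - 690)/((14*(-3) - 9) + 462))**2 = (225*(-17) - 718/((-42 - 9) + 462))**2 = (-3825 - 718/(-51 + 462))**2 = (-3825 - 718/411)**2 = (-1572793/411)**2 = 2473677820849/168921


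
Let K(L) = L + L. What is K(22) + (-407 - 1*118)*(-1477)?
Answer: 775469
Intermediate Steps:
K(L) = 2*L
K(22) + (-407 - 1*118)*(-1477) = 2*22 + (-407 - 1*118)*(-1477) = 44 + (-407 - 118)*(-1477) = 44 - 525*(-1477) = 44 + 775425 = 775469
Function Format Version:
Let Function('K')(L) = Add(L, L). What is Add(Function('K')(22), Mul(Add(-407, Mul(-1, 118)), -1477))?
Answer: 775469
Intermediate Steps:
Function('K')(L) = Mul(2, L)
Add(Function('K')(22), Mul(Add(-407, Mul(-1, 118)), -1477)) = Add(Mul(2, 22), Mul(Add(-407, Mul(-1, 118)), -1477)) = Add(44, Mul(Add(-407, -118), -1477)) = Add(44, Mul(-525, -1477)) = Add(44, 775425) = 775469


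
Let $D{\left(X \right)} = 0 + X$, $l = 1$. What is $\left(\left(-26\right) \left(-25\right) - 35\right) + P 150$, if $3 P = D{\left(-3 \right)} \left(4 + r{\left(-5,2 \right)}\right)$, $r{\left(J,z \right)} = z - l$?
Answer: $-135$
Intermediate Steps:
$r{\left(J,z \right)} = -1 + z$ ($r{\left(J,z \right)} = z - 1 = -1 + z$)
$D{\left(X \right)} = X$
$P = -5$ ($P = \frac{\left(-3\right) \left(4 + \left(-1 + 2\right)\right)}{3} = \frac{\left(-3\right) \left(4 + 1\right)}{3} = \frac{\left(-3\right) 5}{3} = \frac{1}{3} \left(-15\right) = -5$)
$\left(\left(-26\right) \left(-25\right) - 35\right) + P 150 = \left(\left(-26\right) \left(-25\right) - 35\right) - 750 = \left(650 - 35\right) - 750 = 615 - 750 = -135$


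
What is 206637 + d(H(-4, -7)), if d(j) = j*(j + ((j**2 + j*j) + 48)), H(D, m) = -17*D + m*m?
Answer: 3429168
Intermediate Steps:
H(D, m) = m**2 - 17*D (H(D, m) = -17*D + m**2 = m**2 - 17*D)
d(j) = j*(48 + j + 2*j**2) (d(j) = j*(j + ((j**2 + j**2) + 48)) = j*(j + (2*j**2 + 48)) = j*(j + (48 + 2*j**2)) = j*(48 + j + 2*j**2))
206637 + d(H(-4, -7)) = 206637 + ((-7)**2 - 17*(-4))*(48 + ((-7)**2 - 17*(-4)) + 2*((-7)**2 - 17*(-4))**2) = 206637 + (49 + 68)*(48 + (49 + 68) + 2*(49 + 68)**2) = 206637 + 117*(48 + 117 + 2*117**2) = 206637 + 117*(48 + 117 + 2*13689) = 206637 + 117*(48 + 117 + 27378) = 206637 + 117*27543 = 206637 + 3222531 = 3429168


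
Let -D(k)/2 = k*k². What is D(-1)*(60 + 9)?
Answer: 138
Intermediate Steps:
D(k) = -2*k³ (D(k) = -2*k*k² = -2*k³)
D(-1)*(60 + 9) = (-2*(-1)³)*(60 + 9) = -2*(-1)*69 = 2*69 = 138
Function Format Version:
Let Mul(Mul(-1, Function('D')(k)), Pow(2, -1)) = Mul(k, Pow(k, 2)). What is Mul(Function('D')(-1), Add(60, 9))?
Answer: 138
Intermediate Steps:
Function('D')(k) = Mul(-2, Pow(k, 3)) (Function('D')(k) = Mul(-2, Mul(k, Pow(k, 2))) = Mul(-2, Pow(k, 3)))
Mul(Function('D')(-1), Add(60, 9)) = Mul(Mul(-2, Pow(-1, 3)), Add(60, 9)) = Mul(Mul(-2, -1), 69) = Mul(2, 69) = 138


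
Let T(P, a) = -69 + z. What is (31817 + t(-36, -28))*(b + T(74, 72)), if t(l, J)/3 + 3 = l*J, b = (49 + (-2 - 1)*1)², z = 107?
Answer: 75028128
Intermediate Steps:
T(P, a) = 38 (T(P, a) = -69 + 107 = 38)
b = 2116 (b = (49 - 3*1)² = (49 - 3)² = 46² = 2116)
t(l, J) = -9 + 3*J*l (t(l, J) = -9 + 3*(l*J) = -9 + 3*(J*l) = -9 + 3*J*l)
(31817 + t(-36, -28))*(b + T(74, 72)) = (31817 + (-9 + 3*(-28)*(-36)))*(2116 + 38) = (31817 + (-9 + 3024))*2154 = (31817 + 3015)*2154 = 34832*2154 = 75028128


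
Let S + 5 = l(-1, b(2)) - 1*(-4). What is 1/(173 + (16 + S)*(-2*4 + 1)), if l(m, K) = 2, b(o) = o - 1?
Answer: 1/54 ≈ 0.018519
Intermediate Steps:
b(o) = -1 + o
S = 1 (S = -5 + (2 - 1*(-4)) = -5 + (2 + 4) = -5 + 6 = 1)
1/(173 + (16 + S)*(-2*4 + 1)) = 1/(173 + (16 + 1)*(-2*4 + 1)) = 1/(173 + 17*(-8 + 1)) = 1/(173 + 17*(-7)) = 1/(173 - 119) = 1/54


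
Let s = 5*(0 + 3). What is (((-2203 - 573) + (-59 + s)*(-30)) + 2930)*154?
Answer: 226996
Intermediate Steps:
s = 15 (s = 5*3 = 15)
(((-2203 - 573) + (-59 + s)*(-30)) + 2930)*154 = (((-2203 - 573) + (-59 + 15)*(-30)) + 2930)*154 = ((-2776 - 44*(-30)) + 2930)*154 = ((-2776 + 1320) + 2930)*154 = (-1456 + 2930)*154 = 1474*154 = 226996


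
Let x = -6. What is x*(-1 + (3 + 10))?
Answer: -72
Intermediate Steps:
x*(-1 + (3 + 10)) = -6*(-1 + (3 + 10)) = -6*(-1 + 13) = -6*12 = -72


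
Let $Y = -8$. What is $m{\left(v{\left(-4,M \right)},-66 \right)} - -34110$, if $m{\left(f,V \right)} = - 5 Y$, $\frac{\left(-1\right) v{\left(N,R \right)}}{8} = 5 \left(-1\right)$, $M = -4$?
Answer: $34150$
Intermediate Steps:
$v{\left(N,R \right)} = 40$ ($v{\left(N,R \right)} = - 8 \cdot 5 \left(-1\right) = \left(-8\right) \left(-5\right) = 40$)
$m{\left(f,V \right)} = 40$ ($m{\left(f,V \right)} = \left(-5\right) \left(-8\right) = 40$)
$m{\left(v{\left(-4,M \right)},-66 \right)} - -34110 = 40 - -34110 = 40 + 34110 = 34150$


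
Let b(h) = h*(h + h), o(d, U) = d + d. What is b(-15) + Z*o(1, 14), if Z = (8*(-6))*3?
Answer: 162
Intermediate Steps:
o(d, U) = 2*d
b(h) = 2*h**2 (b(h) = h*(2*h) = 2*h**2)
Z = -144 (Z = -48*3 = -144)
b(-15) + Z*o(1, 14) = 2*(-15)**2 - 288 = 2*225 - 144*2 = 450 - 288 = 162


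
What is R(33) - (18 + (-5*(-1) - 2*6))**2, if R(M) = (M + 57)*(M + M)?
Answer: 5819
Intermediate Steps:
R(M) = 2*M*(57 + M) (R(M) = (57 + M)*(2*M) = 2*M*(57 + M))
R(33) - (18 + (-5*(-1) - 2*6))**2 = 2*33*(57 + 33) - (18 + (-5*(-1) - 2*6))**2 = 2*33*90 - (18 + (5 - 12))**2 = 5940 - (18 - 7)**2 = 5940 - 1*11**2 = 5940 - 1*121 = 5940 - 121 = 5819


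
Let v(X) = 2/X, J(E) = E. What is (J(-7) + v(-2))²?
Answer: 64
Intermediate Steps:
(J(-7) + v(-2))² = (-7 + 2/(-2))² = (-7 + 2*(-½))² = (-7 - 1)² = (-8)² = 64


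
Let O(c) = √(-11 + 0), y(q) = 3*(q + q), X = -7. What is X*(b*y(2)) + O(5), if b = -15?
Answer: 1260 + I*√11 ≈ 1260.0 + 3.3166*I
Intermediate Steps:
y(q) = 6*q (y(q) = 3*(2*q) = 6*q)
O(c) = I*√11 (O(c) = √(-11) = I*√11)
X*(b*y(2)) + O(5) = -(-105)*6*2 + I*√11 = -(-105)*12 + I*√11 = -7*(-180) + I*√11 = 1260 + I*√11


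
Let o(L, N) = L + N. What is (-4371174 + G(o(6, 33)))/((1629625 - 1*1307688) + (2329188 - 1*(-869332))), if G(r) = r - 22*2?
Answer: -4371179/3520457 ≈ -1.2417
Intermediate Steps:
G(r) = -44 + r (G(r) = r - 44 = -44 + r)
(-4371174 + G(o(6, 33)))/((1629625 - 1*1307688) + (2329188 - 1*(-869332))) = (-4371174 + (-44 + (6 + 33)))/((1629625 - 1*1307688) + (2329188 - 1*(-869332))) = (-4371174 + (-44 + 39))/((1629625 - 1307688) + (2329188 + 869332)) = (-4371174 - 5)/(321937 + 3198520) = -4371179/3520457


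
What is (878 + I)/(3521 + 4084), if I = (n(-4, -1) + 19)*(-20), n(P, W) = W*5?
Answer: 46/585 ≈ 0.078632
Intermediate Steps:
n(P, W) = 5*W
I = -280 (I = (5*(-1) + 19)*(-20) = (-5 + 19)*(-20) = 14*(-20) = -280)
(878 + I)/(3521 + 4084) = (878 - 280)/(3521 + 4084) = 598/7605 = 598*(1/7605) = 46/585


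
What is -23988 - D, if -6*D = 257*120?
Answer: -18848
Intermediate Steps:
D = -5140 (D = -257*120/6 = -1/6*30840 = -5140)
-23988 - D = -23988 - 1*(-5140) = -23988 + 5140 = -18848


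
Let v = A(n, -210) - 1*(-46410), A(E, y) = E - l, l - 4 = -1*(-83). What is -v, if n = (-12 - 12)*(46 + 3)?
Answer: -45147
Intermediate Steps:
l = 87 (l = 4 - 1*(-83) = 4 + 83 = 87)
n = -1176 (n = -24*49 = -1176)
A(E, y) = -87 + E (A(E, y) = E - 1*87 = E - 87 = -87 + E)
v = 45147 (v = (-87 - 1176) - 1*(-46410) = -1263 + 46410 = 45147)
-v = -1*45147 = -45147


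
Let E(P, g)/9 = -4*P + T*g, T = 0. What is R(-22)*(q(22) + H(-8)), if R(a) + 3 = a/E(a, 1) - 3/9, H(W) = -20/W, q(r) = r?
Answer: -5929/72 ≈ -82.347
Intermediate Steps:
E(P, g) = -36*P (E(P, g) = 9*(-4*P + 0*g) = 9*(-4*P + 0) = 9*(-4*P) = -36*P)
R(a) = -121/36 (R(a) = -3 + (a/((-36*a)) - 3/9) = -3 + (a*(-1/(36*a)) - 3*⅑) = -3 + (-1/36 - ⅓) = -3 - 13/36 = -121/36)
R(-22)*(q(22) + H(-8)) = -121*(22 - 20/(-8))/36 = -121*(22 - 20*(-⅛))/36 = -121*(22 + 5/2)/36 = -121/36*49/2 = -5929/72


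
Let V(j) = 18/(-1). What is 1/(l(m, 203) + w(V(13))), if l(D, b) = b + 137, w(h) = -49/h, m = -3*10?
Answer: 18/6169 ≈ 0.0029178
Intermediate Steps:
m = -30
V(j) = -18 (V(j) = 18*(-1) = -18)
l(D, b) = 137 + b
1/(l(m, 203) + w(V(13))) = 1/((137 + 203) - 49/(-18)) = 1/(340 - 49*(-1/18)) = 1/(340 + 49/18) = 1/(6169/18) = 18/6169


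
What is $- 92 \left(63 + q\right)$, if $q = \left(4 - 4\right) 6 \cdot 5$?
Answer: $-5796$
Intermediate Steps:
$q = 0$ ($q = \left(4 - 4\right) 6 \cdot 5 = 0 \cdot 6 \cdot 5 = 0 \cdot 5 = 0$)
$- 92 \left(63 + q\right) = - 92 \left(63 + 0\right) = \left(-92\right) 63 = -5796$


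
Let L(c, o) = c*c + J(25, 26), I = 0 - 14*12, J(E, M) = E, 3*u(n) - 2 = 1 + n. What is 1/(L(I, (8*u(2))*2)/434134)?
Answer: 434134/28249 ≈ 15.368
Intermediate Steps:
u(n) = 1 + n/3 (u(n) = ⅔ + (1 + n)/3 = ⅔ + (⅓ + n/3) = 1 + n/3)
I = -168 (I = 0 - 168 = -168)
L(c, o) = 25 + c² (L(c, o) = c*c + 25 = c² + 25 = 25 + c²)
1/(L(I, (8*u(2))*2)/434134) = 1/((25 + (-168)²)/434134) = 1/((25 + 28224)*(1/434134)) = 1/(28249*(1/434134)) = 1/(28249/434134) = 434134/28249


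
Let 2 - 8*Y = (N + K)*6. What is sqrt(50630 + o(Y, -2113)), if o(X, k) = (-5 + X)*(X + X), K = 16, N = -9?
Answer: sqrt(50730) ≈ 225.23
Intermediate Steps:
Y = -5 (Y = 1/4 - (-9 + 16)*6/8 = 1/4 - 7*6/8 = 1/4 - 1/8*42 = 1/4 - 21/4 = -5)
o(X, k) = 2*X*(-5 + X) (o(X, k) = (-5 + X)*(2*X) = 2*X*(-5 + X))
sqrt(50630 + o(Y, -2113)) = sqrt(50630 + 2*(-5)*(-5 - 5)) = sqrt(50630 + 2*(-5)*(-10)) = sqrt(50630 + 100) = sqrt(50730)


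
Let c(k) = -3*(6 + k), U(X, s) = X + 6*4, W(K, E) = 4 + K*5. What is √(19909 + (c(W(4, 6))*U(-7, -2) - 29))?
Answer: 5*√734 ≈ 135.46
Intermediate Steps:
W(K, E) = 4 + 5*K
U(X, s) = 24 + X (U(X, s) = X + 24 = 24 + X)
c(k) = -18 - 3*k
√(19909 + (c(W(4, 6))*U(-7, -2) - 29)) = √(19909 + ((-18 - 3*(4 + 5*4))*(24 - 7) - 29)) = √(19909 + ((-18 - 3*(4 + 20))*17 - 29)) = √(19909 + ((-18 - 3*24)*17 - 29)) = √(19909 + ((-18 - 72)*17 - 29)) = √(19909 + (-90*17 - 29)) = √(19909 + (-1530 - 29)) = √(19909 - 1559) = √18350 = 5*√734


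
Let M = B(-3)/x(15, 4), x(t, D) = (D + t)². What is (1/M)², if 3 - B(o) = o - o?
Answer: 130321/9 ≈ 14480.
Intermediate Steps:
B(o) = 3 (B(o) = 3 - (o - o) = 3 - 1*0 = 3 + 0 = 3)
M = 3/361 (M = 3/((4 + 15)²) = 3/(19²) = 3/361 ≈ 0.0083102)
(1/M)² = (1/(3/361))² = (361/3)² = 130321/9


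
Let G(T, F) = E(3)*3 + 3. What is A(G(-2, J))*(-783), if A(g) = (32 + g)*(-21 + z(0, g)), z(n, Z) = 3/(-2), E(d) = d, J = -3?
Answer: 775170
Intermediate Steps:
z(n, Z) = -3/2 (z(n, Z) = 3*(-1/2) = -3/2)
G(T, F) = 12 (G(T, F) = 3*3 + 3 = 9 + 3 = 12)
A(g) = -720 - 45*g/2 (A(g) = (32 + g)*(-21 - 3/2) = (32 + g)*(-45/2) = -720 - 45*g/2)
A(G(-2, J))*(-783) = (-720 - 45/2*12)*(-783) = (-720 - 270)*(-783) = -990*(-783) = 775170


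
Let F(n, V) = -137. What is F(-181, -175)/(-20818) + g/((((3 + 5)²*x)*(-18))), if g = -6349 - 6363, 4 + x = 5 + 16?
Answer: 16707589/25481232 ≈ 0.65568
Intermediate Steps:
x = 17 (x = -4 + (5 + 16) = -4 + 21 = 17)
g = -12712
F(-181, -175)/(-20818) + g/((((3 + 5)²*x)*(-18))) = -137/(-20818) - 12712*(-1/(306*(3 + 5)²)) = -137*(-1/20818) - 12712/((8²*17)*(-18)) = 137/20818 - 12712/((64*17)*(-18)) = 137/20818 - 12712/(1088*(-18)) = 137/20818 - 12712/(-19584) = 137/20818 - 12712*(-1/19584) = 137/20818 + 1589/2448 = 16707589/25481232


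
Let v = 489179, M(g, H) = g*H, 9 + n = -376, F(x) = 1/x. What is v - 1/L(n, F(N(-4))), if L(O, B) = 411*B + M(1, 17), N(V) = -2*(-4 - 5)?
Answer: 116913775/239 ≈ 4.8918e+5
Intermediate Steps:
N(V) = 18 (N(V) = -2*(-9) = 18)
n = -385 (n = -9 - 376 = -385)
M(g, H) = H*g
L(O, B) = 17 + 411*B (L(O, B) = 411*B + 17*1 = 411*B + 17 = 17 + 411*B)
v - 1/L(n, F(N(-4))) = 489179 - 1/(17 + 411/18) = 489179 - 1/(17 + 411*(1/18)) = 489179 - 1/(17 + 137/6) = 489179 - 1/239/6 = 489179 - 1*6/239 = 489179 - 6/239 = 116913775/239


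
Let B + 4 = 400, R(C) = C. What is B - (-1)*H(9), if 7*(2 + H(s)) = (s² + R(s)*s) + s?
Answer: 2929/7 ≈ 418.43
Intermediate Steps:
B = 396 (B = -4 + 400 = 396)
H(s) = -2 + s/7 + 2*s²/7 (H(s) = -2 + ((s² + s*s) + s)/7 = -2 + ((s² + s²) + s)/7 = -2 + (2*s² + s)/7 = -2 + (s + 2*s²)/7 = -2 + (s/7 + 2*s²/7) = -2 + s/7 + 2*s²/7)
B - (-1)*H(9) = 396 - (-1)*(-2 + (⅐)*9 + (2/7)*9²) = 396 - (-1)*(-2 + 9/7 + (2/7)*81) = 396 - (-1)*(-2 + 9/7 + 162/7) = 396 - (-1)*157/7 = 396 - 1*(-157/7) = 396 + 157/7 = 2929/7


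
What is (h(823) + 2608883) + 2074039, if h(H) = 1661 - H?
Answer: 4683760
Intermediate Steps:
(h(823) + 2608883) + 2074039 = ((1661 - 1*823) + 2608883) + 2074039 = ((1661 - 823) + 2608883) + 2074039 = (838 + 2608883) + 2074039 = 2609721 + 2074039 = 4683760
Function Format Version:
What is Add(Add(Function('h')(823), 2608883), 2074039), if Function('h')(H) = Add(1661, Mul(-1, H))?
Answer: 4683760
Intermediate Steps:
Add(Add(Function('h')(823), 2608883), 2074039) = Add(Add(Add(1661, Mul(-1, 823)), 2608883), 2074039) = Add(Add(Add(1661, -823), 2608883), 2074039) = Add(Add(838, 2608883), 2074039) = Add(2609721, 2074039) = 4683760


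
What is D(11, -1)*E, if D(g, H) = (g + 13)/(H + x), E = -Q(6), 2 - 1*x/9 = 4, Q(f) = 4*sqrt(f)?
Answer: 96*sqrt(6)/19 ≈ 12.376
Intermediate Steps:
x = -18 (x = 18 - 9*4 = 18 - 36 = -18)
E = -4*sqrt(6) ≈ -9.7980
D(g, H) = (13 + g)/(-18 + H) (D(g, H) = (g + 13)/(H - 18) = (13 + g)/(-18 + H))
D(11, -1)*E = ((13 + 11)/(-18 - 1))*(-4*sqrt(6)) = (24/(-19))*(-4*sqrt(6)) = (-1/19*24)*(-4*sqrt(6)) = -(-96)*sqrt(6)/19 = 96*sqrt(6)/19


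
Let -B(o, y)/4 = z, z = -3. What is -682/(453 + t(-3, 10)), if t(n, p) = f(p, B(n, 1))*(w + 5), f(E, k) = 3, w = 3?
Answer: -682/477 ≈ -1.4298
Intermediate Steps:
B(o, y) = 12 (B(o, y) = -4*(-3) = 12)
t(n, p) = 24 (t(n, p) = 3*(3 + 5) = 3*8 = 24)
-682/(453 + t(-3, 10)) = -682/(453 + 24) = -682/477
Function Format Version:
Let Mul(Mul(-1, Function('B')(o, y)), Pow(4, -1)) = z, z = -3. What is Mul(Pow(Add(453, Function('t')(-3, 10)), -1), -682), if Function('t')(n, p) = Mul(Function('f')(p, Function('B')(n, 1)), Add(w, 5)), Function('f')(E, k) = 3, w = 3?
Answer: Rational(-682, 477) ≈ -1.4298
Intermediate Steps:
Function('B')(o, y) = 12 (Function('B')(o, y) = Mul(-4, -3) = 12)
Function('t')(n, p) = 24 (Function('t')(n, p) = Mul(3, Add(3, 5)) = Mul(3, 8) = 24)
Mul(Pow(Add(453, Function('t')(-3, 10)), -1), -682) = Mul(Pow(Add(453, 24), -1), -682) = Mul(Pow(477, -1), -682) = Mul(Rational(1, 477), -682) = Rational(-682, 477)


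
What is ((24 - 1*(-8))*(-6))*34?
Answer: -6528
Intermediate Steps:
((24 - 1*(-8))*(-6))*34 = ((24 + 8)*(-6))*34 = (32*(-6))*34 = -192*34 = -6528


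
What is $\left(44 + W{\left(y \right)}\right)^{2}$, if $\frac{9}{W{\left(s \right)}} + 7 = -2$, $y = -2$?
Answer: $1849$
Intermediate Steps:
$W{\left(s \right)} = -1$ ($W{\left(s \right)} = \frac{9}{-7 - 2} = \frac{9}{-9} = 9 \left(- \frac{1}{9}\right) = -1$)
$\left(44 + W{\left(y \right)}\right)^{2} = \left(44 - 1\right)^{2} = 43^{2} = 1849$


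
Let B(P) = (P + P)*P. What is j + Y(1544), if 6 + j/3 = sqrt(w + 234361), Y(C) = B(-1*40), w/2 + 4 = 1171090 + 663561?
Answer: 3182 + 3*sqrt(3903655) ≈ 9109.3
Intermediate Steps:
w = 3669294 (w = -8 + 2*(1171090 + 663561) = -8 + 2*1834651 = -8 + 3669302 = 3669294)
B(P) = 2*P**2 (B(P) = (2*P)*P = 2*P**2)
Y(C) = 3200 (Y(C) = 2*(-1*40)**2 = 2*(-40)**2 = 2*1600 = 3200)
j = -18 + 3*sqrt(3903655) (j = -18 + 3*sqrt(3669294 + 234361) = -18 + 3*sqrt(3903655) ≈ 5909.3)
j + Y(1544) = (-18 + 3*sqrt(3903655)) + 3200 = 3182 + 3*sqrt(3903655)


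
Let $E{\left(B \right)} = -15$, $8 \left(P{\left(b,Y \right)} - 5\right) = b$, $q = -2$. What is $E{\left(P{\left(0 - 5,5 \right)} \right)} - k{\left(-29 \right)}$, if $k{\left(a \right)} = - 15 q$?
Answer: $-45$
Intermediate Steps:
$P{\left(b,Y \right)} = 5 + \frac{b}{8}$
$k{\left(a \right)} = 30$ ($k{\left(a \right)} = \left(-15\right) \left(-2\right) = 30$)
$E{\left(P{\left(0 - 5,5 \right)} \right)} - k{\left(-29 \right)} = -15 - 30 = -45$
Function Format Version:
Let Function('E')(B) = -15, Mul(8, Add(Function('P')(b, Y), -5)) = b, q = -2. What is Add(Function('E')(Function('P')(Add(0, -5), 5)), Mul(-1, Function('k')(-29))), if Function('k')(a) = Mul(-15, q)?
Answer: -45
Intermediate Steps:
Function('P')(b, Y) = Add(5, Mul(Rational(1, 8), b))
Function('k')(a) = 30 (Function('k')(a) = Mul(-15, -2) = 30)
Add(Function('E')(Function('P')(Add(0, -5), 5)), Mul(-1, Function('k')(-29))) = Add(-15, Mul(-1, 30)) = Add(-15, -30) = -45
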